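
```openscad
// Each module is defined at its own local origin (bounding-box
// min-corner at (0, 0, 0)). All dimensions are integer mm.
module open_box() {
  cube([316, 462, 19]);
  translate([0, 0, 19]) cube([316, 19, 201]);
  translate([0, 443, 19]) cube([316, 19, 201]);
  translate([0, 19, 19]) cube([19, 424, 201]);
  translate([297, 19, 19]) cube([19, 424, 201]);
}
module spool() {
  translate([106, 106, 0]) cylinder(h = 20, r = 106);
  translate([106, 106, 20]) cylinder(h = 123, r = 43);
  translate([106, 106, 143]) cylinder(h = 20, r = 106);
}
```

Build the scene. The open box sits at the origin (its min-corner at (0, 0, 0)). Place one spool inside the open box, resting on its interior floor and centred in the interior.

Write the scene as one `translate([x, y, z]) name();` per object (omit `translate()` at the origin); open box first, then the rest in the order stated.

open_box();
translate([52, 125, 19]) spool();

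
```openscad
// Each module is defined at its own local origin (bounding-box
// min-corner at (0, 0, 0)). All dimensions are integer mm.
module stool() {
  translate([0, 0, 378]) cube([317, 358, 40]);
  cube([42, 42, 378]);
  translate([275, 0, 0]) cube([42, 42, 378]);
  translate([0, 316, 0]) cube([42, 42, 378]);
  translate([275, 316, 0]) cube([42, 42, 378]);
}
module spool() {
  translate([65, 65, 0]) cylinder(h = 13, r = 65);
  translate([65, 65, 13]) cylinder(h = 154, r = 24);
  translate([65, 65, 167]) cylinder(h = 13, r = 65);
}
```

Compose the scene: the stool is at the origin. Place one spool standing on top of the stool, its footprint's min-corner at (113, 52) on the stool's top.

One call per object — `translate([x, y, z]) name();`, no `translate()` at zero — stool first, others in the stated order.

stool();
translate([113, 52, 418]) spool();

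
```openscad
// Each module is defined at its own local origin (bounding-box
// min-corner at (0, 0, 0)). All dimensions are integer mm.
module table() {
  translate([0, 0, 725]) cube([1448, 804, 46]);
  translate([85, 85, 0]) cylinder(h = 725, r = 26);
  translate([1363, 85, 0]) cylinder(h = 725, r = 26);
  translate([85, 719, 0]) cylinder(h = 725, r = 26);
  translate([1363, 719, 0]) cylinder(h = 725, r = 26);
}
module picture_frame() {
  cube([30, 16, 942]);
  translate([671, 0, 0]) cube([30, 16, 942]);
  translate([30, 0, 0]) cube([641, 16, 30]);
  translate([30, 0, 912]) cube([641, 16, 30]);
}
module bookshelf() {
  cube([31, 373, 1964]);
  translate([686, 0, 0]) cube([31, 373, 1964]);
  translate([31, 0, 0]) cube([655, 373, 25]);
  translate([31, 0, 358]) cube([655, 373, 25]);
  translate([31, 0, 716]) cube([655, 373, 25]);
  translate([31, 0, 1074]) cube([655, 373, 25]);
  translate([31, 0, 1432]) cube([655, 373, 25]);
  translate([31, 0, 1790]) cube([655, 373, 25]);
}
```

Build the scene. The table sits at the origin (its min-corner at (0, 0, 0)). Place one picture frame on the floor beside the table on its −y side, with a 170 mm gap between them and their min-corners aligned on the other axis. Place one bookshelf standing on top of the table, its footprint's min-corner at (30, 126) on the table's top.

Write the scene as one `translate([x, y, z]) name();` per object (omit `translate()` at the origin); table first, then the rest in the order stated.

table();
translate([0, -186, 0]) picture_frame();
translate([30, 126, 771]) bookshelf();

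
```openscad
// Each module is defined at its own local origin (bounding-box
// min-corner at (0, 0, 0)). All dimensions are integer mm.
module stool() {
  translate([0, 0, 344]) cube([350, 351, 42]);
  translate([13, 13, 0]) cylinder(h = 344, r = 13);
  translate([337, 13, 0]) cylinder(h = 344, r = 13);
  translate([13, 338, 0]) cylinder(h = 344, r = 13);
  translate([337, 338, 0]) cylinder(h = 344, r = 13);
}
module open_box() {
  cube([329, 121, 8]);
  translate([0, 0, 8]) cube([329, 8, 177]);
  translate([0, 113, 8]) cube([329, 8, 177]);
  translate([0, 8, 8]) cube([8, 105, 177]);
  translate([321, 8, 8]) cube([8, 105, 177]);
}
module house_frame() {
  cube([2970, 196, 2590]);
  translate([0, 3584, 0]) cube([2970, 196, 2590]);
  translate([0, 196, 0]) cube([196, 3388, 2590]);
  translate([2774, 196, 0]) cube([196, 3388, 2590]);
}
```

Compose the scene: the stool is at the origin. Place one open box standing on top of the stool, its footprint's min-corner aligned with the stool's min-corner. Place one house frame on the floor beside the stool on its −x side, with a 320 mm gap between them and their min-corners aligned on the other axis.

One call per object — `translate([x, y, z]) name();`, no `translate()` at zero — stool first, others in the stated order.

stool();
translate([0, 0, 386]) open_box();
translate([-3290, 0, 0]) house_frame();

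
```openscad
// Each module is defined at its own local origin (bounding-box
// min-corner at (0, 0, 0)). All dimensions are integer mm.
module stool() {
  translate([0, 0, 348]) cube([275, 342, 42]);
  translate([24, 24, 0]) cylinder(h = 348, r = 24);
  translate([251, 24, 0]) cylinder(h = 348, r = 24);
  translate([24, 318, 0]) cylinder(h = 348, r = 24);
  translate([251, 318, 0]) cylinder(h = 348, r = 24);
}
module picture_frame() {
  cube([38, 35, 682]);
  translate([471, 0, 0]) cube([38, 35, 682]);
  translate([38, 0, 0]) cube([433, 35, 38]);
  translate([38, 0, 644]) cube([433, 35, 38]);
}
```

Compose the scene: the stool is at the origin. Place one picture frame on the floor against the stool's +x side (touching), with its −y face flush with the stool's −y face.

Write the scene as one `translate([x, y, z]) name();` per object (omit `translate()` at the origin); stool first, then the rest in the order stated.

stool();
translate([275, 0, 0]) picture_frame();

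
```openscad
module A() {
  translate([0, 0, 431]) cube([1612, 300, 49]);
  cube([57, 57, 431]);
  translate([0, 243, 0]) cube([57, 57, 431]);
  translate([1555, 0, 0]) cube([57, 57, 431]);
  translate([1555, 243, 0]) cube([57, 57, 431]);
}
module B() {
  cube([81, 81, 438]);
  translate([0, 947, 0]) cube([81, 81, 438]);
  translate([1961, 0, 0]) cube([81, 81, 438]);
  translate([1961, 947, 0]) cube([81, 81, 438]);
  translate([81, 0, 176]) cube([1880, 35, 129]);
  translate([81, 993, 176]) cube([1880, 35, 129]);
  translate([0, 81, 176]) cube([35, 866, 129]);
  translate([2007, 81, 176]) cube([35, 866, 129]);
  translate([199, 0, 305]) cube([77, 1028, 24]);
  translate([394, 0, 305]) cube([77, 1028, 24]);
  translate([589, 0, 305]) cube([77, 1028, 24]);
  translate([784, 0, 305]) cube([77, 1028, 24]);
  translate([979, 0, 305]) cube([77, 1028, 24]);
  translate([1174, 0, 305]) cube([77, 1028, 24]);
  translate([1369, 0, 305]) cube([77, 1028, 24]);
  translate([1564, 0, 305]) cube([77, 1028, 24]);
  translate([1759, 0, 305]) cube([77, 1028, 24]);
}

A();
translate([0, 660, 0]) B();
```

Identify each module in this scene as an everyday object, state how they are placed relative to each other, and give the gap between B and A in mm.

A is a bench. B is a bed frame. The bed frame is on the floor beside the bench on its +y side. The gap between the bed frame and the bench is 360 mm.

The bed frame's nearest face is 360 mm from the bench's +y face.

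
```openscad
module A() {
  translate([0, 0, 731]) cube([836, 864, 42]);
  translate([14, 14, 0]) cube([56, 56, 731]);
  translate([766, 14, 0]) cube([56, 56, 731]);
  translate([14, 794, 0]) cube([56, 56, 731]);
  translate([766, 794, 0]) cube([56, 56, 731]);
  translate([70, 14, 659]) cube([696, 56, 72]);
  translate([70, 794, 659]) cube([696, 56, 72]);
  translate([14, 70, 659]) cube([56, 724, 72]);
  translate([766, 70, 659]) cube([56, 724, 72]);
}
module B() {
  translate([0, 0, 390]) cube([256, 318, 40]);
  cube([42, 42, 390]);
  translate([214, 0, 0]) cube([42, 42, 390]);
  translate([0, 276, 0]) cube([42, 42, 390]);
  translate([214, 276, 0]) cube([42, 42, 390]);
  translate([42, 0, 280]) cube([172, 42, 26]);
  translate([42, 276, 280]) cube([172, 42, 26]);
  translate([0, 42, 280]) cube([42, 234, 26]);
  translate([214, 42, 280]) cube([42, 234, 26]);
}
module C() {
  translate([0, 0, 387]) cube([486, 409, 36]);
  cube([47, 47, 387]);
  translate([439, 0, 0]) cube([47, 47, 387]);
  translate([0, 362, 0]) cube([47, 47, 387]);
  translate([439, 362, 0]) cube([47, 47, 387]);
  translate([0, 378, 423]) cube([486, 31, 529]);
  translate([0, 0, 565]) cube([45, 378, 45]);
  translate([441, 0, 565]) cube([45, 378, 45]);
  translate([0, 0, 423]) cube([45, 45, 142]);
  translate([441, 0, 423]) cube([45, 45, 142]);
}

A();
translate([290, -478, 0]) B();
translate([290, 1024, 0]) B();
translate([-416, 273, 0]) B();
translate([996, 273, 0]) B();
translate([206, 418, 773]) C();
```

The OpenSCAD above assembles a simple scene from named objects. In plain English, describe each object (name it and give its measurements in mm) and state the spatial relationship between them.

A is a rectangular dining table. The top is 836×864×42 mm with its upper surface at z = 773 mm. It stands on four 56×56 mm square legs, each inset 14 mm from the nearest pair of top edges, running from the floor to the underside of the top. Four apron rails, 56 mm thick and 72 mm tall, run between adjacent legs with their top edges flush with the underside of the top and their outer faces flush with the legs' outer faces.

B is a simple wooden stool: a rectangular seat 256 mm (x) by 318 mm (y), 40 mm thick, top face at z = 430 mm, on four square legs, each 42×42 mm in cross-section. The legs rest on z = 0, each flush with a corner of the seat. Four stretchers, 42 mm wide and 26 mm tall, connect adjacent legs with their undersides at z = 280 mm, each running between the inner faces of the legs it joins and aligned with the legs' outer faces on the other axis.

C is a chair. The seat is a 486×409×36 mm slab with its top at z = 423 mm, on four 47×47 mm corner legs (flush with the seat edges, standing on z = 0). A flat backrest 31 mm thick, 529 mm tall, spans the full seat width and rises from the seat top along its +y edge, rear face flush with the rear of the seat. Two armrests of 45×45 mm section run along each side from the seat's front edge to the front of the backrest, top faces 187 mm above the seat top and outer faces flush with the seat's x-edges; a 45×45 mm post under the front of each armrest stands on the seat at the front corner.

Four stools sit around the table at the −y, +y, −x, +x sides. The chair is on top of the table.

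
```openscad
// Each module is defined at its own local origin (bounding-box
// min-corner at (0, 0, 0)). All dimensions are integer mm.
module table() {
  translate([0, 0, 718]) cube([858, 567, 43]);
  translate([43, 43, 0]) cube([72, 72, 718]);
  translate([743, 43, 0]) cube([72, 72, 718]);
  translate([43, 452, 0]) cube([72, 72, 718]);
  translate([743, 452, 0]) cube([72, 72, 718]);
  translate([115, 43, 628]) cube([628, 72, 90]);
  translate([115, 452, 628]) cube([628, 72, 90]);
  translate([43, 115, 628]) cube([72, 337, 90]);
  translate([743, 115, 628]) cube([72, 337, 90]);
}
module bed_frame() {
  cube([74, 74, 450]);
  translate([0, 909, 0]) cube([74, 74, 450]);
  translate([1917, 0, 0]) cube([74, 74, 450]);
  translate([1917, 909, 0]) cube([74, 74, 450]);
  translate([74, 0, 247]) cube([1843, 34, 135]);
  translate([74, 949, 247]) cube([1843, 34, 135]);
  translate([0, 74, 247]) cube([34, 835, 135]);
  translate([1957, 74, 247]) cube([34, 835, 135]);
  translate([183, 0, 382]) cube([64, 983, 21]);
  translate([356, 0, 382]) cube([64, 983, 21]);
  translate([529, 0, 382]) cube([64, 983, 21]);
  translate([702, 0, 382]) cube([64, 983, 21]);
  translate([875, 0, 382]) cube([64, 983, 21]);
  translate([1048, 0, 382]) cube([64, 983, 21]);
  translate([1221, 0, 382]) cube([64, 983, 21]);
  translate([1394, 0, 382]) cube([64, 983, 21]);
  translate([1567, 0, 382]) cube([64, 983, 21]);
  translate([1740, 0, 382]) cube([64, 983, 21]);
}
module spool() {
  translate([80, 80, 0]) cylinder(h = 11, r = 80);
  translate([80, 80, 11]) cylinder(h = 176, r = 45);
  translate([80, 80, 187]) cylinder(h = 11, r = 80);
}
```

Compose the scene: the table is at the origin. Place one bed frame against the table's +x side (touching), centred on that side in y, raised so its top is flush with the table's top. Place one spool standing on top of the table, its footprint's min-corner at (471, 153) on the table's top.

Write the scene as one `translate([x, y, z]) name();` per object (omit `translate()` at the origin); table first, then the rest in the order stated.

table();
translate([858, -208, 311]) bed_frame();
translate([471, 153, 761]) spool();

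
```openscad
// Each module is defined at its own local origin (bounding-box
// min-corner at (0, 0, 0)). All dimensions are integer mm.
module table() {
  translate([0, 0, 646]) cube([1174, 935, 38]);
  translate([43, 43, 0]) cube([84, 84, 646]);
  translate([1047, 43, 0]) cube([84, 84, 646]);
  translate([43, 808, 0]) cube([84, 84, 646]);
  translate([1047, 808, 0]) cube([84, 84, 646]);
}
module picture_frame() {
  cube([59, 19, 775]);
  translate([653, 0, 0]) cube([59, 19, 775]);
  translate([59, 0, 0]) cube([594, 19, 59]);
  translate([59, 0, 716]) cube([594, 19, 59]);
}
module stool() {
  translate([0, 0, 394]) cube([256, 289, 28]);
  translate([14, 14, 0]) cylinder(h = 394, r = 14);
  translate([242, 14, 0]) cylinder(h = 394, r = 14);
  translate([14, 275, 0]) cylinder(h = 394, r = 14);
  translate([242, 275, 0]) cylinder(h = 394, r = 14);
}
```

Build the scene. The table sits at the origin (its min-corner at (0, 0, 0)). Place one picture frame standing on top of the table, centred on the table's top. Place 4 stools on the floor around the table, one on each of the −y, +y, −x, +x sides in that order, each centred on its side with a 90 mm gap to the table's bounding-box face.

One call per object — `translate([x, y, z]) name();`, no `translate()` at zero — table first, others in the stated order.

table();
translate([231, 458, 684]) picture_frame();
translate([459, -379, 0]) stool();
translate([459, 1025, 0]) stool();
translate([-346, 323, 0]) stool();
translate([1264, 323, 0]) stool();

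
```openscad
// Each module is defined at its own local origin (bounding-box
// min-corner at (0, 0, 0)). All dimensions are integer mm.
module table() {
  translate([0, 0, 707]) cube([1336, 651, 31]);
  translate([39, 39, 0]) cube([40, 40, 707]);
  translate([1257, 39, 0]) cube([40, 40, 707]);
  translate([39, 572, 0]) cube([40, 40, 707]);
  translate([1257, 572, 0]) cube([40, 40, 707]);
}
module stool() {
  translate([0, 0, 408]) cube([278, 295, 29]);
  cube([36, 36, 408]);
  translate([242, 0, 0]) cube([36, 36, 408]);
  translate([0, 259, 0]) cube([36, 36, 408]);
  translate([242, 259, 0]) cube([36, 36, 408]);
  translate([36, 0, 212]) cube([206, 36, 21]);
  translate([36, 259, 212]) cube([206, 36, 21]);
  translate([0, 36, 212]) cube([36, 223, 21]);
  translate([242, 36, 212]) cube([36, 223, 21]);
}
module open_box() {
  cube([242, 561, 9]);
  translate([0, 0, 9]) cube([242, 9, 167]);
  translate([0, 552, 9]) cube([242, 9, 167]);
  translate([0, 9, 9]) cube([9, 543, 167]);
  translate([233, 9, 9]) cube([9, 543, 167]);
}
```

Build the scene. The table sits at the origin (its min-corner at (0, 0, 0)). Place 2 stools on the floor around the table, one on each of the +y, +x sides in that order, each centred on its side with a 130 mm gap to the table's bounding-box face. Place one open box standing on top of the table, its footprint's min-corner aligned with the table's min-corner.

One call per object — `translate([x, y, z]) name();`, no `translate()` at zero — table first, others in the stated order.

table();
translate([529, 781, 0]) stool();
translate([1466, 178, 0]) stool();
translate([0, 0, 738]) open_box();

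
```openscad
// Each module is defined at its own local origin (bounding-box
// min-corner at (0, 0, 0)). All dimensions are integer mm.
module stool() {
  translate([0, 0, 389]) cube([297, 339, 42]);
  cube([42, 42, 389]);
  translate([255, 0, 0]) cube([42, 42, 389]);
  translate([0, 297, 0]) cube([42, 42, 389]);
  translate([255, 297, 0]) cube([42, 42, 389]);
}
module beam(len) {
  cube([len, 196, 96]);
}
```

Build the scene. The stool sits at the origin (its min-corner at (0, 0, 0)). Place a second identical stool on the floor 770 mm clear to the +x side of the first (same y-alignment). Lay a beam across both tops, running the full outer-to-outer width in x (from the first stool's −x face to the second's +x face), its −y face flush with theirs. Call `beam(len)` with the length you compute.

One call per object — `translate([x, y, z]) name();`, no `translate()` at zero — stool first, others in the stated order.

stool();
translate([1067, 0, 0]) stool();
translate([0, 0, 431]) beam(1364);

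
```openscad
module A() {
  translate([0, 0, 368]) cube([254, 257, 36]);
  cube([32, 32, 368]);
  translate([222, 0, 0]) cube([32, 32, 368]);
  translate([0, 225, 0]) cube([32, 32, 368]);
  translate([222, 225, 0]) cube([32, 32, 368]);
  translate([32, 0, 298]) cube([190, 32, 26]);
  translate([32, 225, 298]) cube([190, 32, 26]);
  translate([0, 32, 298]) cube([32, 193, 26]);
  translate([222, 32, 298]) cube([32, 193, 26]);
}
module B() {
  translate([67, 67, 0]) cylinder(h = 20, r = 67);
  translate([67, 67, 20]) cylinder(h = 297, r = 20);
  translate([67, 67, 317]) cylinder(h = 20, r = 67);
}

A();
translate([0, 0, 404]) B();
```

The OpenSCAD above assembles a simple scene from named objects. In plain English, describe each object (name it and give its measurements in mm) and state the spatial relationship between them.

A is a four-legged stool. The seat is 254×257 mm, 36 mm thick, top at z = 404 mm. It stands on four square legs, each 32×32 mm in cross-section, from z = 0 to the seat underside, each flush with a corner of the seat. Four stretchers, 32 mm wide and 26 mm tall, connect adjacent legs with their undersides at z = 298 mm, each running between the inner faces of the legs it joins and aligned with the legs' outer faces on the other axis.

B is a spool: two coaxial disc flanges of radius 67 mm and thickness 20 mm, joined by a core cylinder of radius 20 mm and height 297 mm. The lower flange rests on z = 0 and the three cylinders share a vertical axis.

The spool is on top of the stool.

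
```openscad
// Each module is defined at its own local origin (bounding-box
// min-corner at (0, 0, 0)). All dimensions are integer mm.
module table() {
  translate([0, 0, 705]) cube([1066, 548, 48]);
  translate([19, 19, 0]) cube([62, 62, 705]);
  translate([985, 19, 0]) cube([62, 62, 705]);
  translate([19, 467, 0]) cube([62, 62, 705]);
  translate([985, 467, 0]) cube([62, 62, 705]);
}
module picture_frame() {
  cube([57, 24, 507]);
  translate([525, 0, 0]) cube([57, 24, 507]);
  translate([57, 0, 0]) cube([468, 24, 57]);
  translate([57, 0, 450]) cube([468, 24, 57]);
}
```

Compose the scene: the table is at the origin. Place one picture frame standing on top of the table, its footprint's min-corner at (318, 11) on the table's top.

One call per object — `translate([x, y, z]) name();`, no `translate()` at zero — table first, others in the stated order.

table();
translate([318, 11, 753]) picture_frame();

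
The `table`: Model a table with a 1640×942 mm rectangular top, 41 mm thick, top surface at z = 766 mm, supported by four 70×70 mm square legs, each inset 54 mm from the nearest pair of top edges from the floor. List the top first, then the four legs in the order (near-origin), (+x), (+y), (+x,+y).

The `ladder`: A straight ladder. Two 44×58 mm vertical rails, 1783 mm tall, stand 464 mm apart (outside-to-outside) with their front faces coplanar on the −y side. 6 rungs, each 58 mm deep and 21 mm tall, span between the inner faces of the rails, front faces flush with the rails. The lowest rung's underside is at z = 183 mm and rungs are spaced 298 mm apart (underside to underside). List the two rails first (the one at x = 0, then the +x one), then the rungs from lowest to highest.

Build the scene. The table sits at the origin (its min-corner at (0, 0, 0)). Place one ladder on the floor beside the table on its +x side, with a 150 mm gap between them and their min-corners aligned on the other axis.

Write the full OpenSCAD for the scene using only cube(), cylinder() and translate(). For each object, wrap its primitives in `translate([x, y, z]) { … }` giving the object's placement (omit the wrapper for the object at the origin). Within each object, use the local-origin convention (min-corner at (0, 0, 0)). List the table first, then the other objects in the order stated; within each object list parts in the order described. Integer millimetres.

translate([0, 0, 725]) cube([1640, 942, 41]);
translate([54, 54, 0]) cube([70, 70, 725]);
translate([1516, 54, 0]) cube([70, 70, 725]);
translate([54, 818, 0]) cube([70, 70, 725]);
translate([1516, 818, 0]) cube([70, 70, 725]);
translate([1790, 0, 0]) {
  cube([44, 58, 1783]);
  translate([420, 0, 0]) cube([44, 58, 1783]);
  translate([44, 0, 183]) cube([376, 58, 21]);
  translate([44, 0, 481]) cube([376, 58, 21]);
  translate([44, 0, 779]) cube([376, 58, 21]);
  translate([44, 0, 1077]) cube([376, 58, 21]);
  translate([44, 0, 1375]) cube([376, 58, 21]);
  translate([44, 0, 1673]) cube([376, 58, 21]);
}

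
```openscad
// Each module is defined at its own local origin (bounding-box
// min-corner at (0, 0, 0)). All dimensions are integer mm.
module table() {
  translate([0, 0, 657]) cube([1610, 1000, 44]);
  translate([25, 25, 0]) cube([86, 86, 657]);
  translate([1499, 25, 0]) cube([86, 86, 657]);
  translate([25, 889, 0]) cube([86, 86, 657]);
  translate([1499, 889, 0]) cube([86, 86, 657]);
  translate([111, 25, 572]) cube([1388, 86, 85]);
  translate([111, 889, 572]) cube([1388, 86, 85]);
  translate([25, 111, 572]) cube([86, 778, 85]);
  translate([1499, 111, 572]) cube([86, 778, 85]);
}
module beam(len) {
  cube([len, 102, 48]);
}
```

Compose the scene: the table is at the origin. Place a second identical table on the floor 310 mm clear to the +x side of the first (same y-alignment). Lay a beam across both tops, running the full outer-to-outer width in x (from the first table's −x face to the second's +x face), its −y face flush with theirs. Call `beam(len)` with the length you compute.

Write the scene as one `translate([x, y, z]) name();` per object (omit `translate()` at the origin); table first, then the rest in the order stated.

table();
translate([1920, 0, 0]) table();
translate([0, 0, 701]) beam(3530);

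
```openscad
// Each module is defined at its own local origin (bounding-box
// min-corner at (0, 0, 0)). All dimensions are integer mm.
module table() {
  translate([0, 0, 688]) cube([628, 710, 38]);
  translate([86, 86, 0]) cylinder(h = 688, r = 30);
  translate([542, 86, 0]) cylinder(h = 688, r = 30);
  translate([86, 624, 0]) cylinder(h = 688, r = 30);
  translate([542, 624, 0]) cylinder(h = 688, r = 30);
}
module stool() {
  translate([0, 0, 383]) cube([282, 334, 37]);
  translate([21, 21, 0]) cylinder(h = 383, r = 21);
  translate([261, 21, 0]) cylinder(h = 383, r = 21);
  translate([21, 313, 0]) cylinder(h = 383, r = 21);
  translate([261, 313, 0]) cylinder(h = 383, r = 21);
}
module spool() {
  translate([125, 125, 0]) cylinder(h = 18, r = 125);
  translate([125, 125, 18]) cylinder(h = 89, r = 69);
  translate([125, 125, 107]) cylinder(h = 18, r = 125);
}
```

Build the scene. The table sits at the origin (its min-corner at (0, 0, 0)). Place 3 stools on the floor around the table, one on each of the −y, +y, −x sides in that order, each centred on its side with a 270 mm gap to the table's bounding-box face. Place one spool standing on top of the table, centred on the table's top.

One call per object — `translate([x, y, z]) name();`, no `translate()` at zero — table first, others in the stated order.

table();
translate([173, -604, 0]) stool();
translate([173, 980, 0]) stool();
translate([-552, 188, 0]) stool();
translate([189, 230, 726]) spool();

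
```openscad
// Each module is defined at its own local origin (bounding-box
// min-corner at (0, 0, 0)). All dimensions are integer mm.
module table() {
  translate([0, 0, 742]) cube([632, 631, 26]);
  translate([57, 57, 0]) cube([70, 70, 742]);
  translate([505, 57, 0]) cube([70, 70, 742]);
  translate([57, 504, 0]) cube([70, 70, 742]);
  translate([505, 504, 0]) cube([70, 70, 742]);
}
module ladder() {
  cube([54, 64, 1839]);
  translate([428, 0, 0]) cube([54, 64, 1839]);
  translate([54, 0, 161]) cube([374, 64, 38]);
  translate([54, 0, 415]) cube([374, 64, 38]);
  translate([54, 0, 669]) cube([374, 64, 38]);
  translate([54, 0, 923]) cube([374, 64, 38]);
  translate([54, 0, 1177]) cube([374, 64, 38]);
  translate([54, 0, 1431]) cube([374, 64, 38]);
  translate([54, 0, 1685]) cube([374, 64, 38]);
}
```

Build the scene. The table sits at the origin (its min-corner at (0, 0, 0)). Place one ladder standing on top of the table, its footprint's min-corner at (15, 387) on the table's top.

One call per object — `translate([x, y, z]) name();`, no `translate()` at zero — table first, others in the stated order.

table();
translate([15, 387, 768]) ladder();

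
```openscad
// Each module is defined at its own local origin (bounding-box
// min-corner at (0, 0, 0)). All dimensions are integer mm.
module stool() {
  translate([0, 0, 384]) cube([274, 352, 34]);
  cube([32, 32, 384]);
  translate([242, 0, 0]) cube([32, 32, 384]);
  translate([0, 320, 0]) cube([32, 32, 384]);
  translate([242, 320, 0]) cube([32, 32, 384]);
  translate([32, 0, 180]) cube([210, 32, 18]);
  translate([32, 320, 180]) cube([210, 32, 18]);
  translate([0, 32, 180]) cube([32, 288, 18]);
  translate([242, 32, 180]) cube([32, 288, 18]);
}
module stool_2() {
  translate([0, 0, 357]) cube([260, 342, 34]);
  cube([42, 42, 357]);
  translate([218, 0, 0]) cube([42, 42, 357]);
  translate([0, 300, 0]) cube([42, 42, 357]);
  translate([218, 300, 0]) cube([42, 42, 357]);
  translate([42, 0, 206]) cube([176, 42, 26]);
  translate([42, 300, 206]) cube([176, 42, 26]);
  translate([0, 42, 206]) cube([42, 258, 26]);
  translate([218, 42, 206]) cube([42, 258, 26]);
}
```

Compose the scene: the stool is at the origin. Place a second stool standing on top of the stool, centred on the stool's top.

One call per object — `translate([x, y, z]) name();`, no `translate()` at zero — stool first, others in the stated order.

stool();
translate([7, 5, 418]) stool_2();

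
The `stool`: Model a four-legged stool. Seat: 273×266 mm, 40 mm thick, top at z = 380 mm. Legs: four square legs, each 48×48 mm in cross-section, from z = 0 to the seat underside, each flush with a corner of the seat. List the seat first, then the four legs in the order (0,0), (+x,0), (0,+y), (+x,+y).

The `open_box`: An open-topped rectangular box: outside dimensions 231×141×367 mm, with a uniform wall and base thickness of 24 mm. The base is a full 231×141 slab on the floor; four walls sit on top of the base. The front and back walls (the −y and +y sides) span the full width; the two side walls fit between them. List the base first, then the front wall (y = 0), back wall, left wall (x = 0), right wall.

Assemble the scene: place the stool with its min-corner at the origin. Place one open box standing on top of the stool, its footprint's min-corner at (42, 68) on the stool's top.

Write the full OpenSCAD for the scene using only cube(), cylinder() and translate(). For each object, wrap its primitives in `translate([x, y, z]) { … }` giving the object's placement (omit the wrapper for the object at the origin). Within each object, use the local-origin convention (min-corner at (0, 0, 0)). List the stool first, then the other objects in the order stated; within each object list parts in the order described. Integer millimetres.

translate([0, 0, 340]) cube([273, 266, 40]);
cube([48, 48, 340]);
translate([225, 0, 0]) cube([48, 48, 340]);
translate([0, 218, 0]) cube([48, 48, 340]);
translate([225, 218, 0]) cube([48, 48, 340]);
translate([42, 68, 380]) {
  cube([231, 141, 24]);
  translate([0, 0, 24]) cube([231, 24, 343]);
  translate([0, 117, 24]) cube([231, 24, 343]);
  translate([0, 24, 24]) cube([24, 93, 343]);
  translate([207, 24, 24]) cube([24, 93, 343]);
}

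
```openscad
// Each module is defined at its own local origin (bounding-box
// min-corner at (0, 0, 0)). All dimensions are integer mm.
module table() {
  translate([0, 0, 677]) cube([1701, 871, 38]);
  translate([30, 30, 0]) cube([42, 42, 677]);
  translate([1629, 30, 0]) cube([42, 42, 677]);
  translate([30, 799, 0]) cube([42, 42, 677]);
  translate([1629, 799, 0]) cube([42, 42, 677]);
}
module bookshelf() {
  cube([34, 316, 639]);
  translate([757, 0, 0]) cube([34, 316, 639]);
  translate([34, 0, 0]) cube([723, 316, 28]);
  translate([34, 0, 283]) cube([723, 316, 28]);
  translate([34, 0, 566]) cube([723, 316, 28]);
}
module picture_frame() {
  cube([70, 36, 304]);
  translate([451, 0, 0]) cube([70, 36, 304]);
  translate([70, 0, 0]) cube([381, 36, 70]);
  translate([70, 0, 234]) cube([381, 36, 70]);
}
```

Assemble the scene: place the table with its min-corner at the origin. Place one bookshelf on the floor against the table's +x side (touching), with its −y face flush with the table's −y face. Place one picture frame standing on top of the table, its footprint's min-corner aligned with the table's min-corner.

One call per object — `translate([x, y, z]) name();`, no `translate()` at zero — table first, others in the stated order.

table();
translate([1701, 0, 0]) bookshelf();
translate([0, 0, 715]) picture_frame();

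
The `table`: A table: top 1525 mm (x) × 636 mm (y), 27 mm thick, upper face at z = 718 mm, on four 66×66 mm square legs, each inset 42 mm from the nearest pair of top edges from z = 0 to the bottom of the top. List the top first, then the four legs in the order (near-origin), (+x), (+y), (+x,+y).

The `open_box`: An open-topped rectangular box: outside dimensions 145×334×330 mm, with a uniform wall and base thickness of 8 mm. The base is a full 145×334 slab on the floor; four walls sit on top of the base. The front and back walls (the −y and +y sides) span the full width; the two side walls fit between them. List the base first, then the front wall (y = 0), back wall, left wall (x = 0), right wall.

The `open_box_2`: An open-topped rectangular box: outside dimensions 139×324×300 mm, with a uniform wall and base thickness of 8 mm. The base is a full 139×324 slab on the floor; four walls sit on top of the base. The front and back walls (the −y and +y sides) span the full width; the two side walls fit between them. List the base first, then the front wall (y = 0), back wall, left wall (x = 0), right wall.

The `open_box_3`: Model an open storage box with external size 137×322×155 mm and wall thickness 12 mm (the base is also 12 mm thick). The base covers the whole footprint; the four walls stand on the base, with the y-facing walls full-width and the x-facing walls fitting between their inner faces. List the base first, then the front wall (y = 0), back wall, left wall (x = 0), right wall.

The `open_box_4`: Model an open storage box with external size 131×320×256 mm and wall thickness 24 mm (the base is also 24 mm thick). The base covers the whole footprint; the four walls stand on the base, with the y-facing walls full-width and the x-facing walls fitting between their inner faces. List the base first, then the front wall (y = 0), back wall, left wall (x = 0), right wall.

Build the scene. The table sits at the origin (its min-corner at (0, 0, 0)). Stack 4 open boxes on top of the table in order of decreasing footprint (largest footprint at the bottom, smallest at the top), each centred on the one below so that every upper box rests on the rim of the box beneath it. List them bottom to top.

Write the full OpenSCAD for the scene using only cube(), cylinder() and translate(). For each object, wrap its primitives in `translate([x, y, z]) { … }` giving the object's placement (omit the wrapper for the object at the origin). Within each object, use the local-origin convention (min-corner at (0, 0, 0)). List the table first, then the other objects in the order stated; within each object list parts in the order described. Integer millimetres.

translate([0, 0, 691]) cube([1525, 636, 27]);
translate([42, 42, 0]) cube([66, 66, 691]);
translate([1417, 42, 0]) cube([66, 66, 691]);
translate([42, 528, 0]) cube([66, 66, 691]);
translate([1417, 528, 0]) cube([66, 66, 691]);
translate([690, 151, 718]) {
  cube([145, 334, 8]);
  translate([0, 0, 8]) cube([145, 8, 322]);
  translate([0, 326, 8]) cube([145, 8, 322]);
  translate([0, 8, 8]) cube([8, 318, 322]);
  translate([137, 8, 8]) cube([8, 318, 322]);
}
translate([693, 156, 1048]) {
  cube([139, 324, 8]);
  translate([0, 0, 8]) cube([139, 8, 292]);
  translate([0, 316, 8]) cube([139, 8, 292]);
  translate([0, 8, 8]) cube([8, 308, 292]);
  translate([131, 8, 8]) cube([8, 308, 292]);
}
translate([694, 157, 1348]) {
  cube([137, 322, 12]);
  translate([0, 0, 12]) cube([137, 12, 143]);
  translate([0, 310, 12]) cube([137, 12, 143]);
  translate([0, 12, 12]) cube([12, 298, 143]);
  translate([125, 12, 12]) cube([12, 298, 143]);
}
translate([697, 158, 1503]) {
  cube([131, 320, 24]);
  translate([0, 0, 24]) cube([131, 24, 232]);
  translate([0, 296, 24]) cube([131, 24, 232]);
  translate([0, 24, 24]) cube([24, 272, 232]);
  translate([107, 24, 24]) cube([24, 272, 232]);
}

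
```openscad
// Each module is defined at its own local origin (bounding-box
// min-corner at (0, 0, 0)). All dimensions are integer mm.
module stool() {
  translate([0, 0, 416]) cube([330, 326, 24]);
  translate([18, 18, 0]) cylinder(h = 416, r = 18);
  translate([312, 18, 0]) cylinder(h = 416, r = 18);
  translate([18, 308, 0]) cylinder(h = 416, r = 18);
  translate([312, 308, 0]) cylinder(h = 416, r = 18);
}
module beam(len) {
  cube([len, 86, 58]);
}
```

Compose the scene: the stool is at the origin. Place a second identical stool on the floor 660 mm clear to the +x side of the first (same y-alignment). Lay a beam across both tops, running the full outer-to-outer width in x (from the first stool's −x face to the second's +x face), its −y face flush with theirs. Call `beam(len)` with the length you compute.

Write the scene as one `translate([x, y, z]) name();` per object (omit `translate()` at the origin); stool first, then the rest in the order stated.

stool();
translate([990, 0, 0]) stool();
translate([0, 0, 440]) beam(1320);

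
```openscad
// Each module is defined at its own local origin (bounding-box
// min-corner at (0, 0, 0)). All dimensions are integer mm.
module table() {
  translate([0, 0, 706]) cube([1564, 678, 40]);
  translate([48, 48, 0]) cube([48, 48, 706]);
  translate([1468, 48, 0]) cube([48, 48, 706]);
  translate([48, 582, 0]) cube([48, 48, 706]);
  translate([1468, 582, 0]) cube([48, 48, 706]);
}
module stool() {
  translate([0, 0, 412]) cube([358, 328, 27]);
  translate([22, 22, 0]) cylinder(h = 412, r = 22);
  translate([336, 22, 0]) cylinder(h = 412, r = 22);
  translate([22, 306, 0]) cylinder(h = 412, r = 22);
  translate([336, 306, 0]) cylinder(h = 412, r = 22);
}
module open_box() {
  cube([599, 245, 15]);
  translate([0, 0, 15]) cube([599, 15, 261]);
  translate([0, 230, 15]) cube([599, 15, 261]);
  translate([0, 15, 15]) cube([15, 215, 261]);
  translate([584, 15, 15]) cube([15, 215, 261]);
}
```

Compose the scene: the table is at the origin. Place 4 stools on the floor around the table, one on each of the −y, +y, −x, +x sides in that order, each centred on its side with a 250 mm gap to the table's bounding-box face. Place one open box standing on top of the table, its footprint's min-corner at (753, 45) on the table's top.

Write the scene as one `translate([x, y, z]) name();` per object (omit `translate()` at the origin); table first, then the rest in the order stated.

table();
translate([603, -578, 0]) stool();
translate([603, 928, 0]) stool();
translate([-608, 175, 0]) stool();
translate([1814, 175, 0]) stool();
translate([753, 45, 746]) open_box();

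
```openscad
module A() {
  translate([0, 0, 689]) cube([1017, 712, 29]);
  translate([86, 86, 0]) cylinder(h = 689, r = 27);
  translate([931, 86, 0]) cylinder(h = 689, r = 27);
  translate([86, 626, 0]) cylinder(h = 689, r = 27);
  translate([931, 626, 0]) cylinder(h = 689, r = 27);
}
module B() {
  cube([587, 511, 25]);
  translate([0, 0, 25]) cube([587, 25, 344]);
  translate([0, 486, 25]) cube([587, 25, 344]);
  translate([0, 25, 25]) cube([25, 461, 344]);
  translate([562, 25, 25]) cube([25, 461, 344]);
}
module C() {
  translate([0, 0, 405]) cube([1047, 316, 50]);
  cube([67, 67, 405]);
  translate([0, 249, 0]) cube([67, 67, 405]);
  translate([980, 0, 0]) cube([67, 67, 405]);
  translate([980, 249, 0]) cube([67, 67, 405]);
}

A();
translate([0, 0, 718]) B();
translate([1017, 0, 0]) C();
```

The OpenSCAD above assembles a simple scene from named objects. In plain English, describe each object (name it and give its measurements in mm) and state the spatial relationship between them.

A is a rectangular dining table. The top is 1017×712×29 mm with its upper surface at z = 718 mm. It stands on four round legs of 54 mm diameter, each leg's bounding box inset 59 mm from the nearest pair of top edges, running from the floor to the underside of the top.

B is an open-topped rectangular box: outside dimensions 587×511×369 mm, with a uniform wall and base thickness of 25 mm. The base is a full 587×511 slab on the floor; four walls sit on top of the base. The front and back walls (the −y and +y sides) span the full width; the two side walls fit between them.

C is a bench: a 1047×316 mm seat slab, 50 mm thick, top at z = 455 mm, on four 67×67 mm square legs flush with the seat corners and standing on z = 0.

The open box is on top of the table. The bench is against the table's +x side, with their −y faces flush.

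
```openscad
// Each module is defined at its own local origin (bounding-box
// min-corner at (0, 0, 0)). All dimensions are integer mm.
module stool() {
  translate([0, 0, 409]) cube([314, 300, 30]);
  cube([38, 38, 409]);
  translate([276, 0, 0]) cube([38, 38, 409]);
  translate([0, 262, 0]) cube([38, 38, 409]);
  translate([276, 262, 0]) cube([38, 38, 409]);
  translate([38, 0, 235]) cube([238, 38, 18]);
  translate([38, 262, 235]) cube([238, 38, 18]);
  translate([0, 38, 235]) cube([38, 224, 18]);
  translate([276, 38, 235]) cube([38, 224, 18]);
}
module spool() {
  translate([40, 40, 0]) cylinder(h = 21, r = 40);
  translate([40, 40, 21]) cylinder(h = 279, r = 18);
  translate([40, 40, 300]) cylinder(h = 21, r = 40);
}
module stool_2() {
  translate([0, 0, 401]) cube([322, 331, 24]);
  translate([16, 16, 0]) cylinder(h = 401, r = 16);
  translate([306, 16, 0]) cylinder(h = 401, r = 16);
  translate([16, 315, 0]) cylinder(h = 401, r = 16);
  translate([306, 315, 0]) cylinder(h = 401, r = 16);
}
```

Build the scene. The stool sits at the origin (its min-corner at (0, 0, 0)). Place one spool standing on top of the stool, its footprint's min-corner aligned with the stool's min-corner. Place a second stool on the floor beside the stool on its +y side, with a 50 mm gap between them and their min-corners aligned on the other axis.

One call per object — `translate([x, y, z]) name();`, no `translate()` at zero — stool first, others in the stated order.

stool();
translate([0, 0, 439]) spool();
translate([0, 350, 0]) stool_2();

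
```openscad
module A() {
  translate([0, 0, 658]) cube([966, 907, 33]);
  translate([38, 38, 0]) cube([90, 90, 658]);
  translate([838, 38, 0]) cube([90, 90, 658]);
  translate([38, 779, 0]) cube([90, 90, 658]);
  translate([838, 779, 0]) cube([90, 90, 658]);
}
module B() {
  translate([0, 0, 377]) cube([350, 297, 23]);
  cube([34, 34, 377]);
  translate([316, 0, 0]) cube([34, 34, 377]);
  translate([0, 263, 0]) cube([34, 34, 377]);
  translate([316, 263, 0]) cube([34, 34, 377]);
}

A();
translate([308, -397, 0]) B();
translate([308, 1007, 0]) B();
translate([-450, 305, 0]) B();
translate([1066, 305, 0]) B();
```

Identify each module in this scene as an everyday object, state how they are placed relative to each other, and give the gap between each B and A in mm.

A is a table. B is a stool. Four stools sit around the table at the −y, +y, −x, +x sides. The gap between each stool and the table is 100 mm.

Each stool's nearest face is 100 mm from the table's bounding box.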